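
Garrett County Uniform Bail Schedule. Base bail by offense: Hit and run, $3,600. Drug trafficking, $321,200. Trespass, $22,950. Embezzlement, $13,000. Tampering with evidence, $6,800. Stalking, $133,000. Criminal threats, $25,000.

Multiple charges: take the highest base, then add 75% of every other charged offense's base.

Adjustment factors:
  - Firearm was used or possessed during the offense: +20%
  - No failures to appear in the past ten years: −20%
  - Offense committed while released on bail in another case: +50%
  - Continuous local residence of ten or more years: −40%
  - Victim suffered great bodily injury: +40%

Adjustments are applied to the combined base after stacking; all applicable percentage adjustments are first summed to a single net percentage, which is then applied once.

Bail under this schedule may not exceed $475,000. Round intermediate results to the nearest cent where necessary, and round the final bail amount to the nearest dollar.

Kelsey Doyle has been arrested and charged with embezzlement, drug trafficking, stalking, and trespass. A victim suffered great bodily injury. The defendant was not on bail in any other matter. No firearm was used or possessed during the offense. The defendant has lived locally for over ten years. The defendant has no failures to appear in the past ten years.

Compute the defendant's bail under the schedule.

Base amounts from the schedule: embezzlement $13,000; drug trafficking $321,200; stalking $133,000; trespass $22,950.
Stacking rule: highest base plus 75% of each additional charge. Highest is drug trafficking at $321,200. Additional: $13,000 × 75% = $9,750; $133,000 × 75% = $99,750; $22,950 × 75% = $17,212.50. Combined base = $321,200 + $126,712.50 = $447,912.50.
Net percentage adjustment: −20% −40% +40% = −20%. $447,912.50 × 0.8 = $358,330.
$358,330 is within the $475,000 maximum.

$358,330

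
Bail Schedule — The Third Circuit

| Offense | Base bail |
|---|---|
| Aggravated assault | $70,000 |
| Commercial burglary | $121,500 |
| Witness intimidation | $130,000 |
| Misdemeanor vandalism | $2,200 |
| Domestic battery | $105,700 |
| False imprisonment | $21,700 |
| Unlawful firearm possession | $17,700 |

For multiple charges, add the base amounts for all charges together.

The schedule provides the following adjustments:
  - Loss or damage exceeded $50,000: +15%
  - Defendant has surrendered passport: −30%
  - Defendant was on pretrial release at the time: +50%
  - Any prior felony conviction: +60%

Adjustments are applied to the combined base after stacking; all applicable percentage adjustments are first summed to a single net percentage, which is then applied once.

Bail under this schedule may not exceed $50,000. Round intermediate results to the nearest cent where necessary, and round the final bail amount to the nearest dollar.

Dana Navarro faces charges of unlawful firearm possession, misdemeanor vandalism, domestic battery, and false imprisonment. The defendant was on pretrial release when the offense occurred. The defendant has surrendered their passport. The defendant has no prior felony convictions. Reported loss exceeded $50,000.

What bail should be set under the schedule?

Base amounts from the schedule: unlawful firearm possession $17,700; misdemeanor vandalism $2,200; domestic battery $105,700; false imprisonment $21,700.
Stacking rule: sum of all bases. $17,700 + $2,200 + $105,700 + $21,700 = $147,300.
Net percentage adjustment: +15% −30% +50% = +35%. $147,300 × 1.35 = $198,855.
Result $198,855 exceeds the maximum of $50,000; bail is capped at $50,000.

$50,000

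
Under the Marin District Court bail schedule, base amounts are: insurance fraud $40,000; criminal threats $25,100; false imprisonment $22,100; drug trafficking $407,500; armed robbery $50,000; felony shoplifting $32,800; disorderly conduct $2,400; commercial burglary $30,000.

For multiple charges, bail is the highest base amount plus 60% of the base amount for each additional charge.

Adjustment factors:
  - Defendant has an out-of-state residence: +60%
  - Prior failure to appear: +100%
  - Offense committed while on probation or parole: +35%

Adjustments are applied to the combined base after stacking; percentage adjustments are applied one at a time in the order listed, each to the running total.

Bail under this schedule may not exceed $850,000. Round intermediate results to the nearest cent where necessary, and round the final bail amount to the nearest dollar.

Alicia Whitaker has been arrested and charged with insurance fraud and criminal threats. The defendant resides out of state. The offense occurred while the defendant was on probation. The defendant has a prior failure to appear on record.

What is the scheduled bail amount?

$237,859

Base amounts from the schedule: insurance fraud $40,000; criminal threats $25,100.
Stacking rule: highest base plus 60% of each additional charge. Highest is insurance fraud at $40,000. Additional: $25,100 × 60% = $15,060. Combined base = $40,000 + $15,060 = $55,060.
Defendant has an out-of-state residence (+60%): $55,060 × 1.6 = $88,096.
Prior failure to appear (+100%): $88,096 × 2 = $176,192.
Offense committed while on probation or parole (+35%): $176,192 × 1.35 = $237,859.20.
$237,859.20 is within the $850,000 maximum.
Rounded to the nearest dollar: $237,859.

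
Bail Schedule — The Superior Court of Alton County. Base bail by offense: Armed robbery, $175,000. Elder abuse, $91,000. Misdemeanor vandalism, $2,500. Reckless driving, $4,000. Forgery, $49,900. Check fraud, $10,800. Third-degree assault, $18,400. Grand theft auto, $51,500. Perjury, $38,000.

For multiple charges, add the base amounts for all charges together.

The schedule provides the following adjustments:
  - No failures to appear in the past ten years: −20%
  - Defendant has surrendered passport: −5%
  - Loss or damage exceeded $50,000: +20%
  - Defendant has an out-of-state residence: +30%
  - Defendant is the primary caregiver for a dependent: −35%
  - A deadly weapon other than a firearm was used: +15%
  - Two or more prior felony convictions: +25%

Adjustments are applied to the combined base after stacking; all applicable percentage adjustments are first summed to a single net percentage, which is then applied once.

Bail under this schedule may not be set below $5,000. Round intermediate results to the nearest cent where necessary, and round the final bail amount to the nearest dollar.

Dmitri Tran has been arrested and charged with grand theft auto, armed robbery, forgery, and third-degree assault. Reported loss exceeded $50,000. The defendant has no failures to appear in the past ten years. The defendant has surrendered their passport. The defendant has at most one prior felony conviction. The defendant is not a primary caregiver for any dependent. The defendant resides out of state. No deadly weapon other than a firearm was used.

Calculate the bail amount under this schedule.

$368,500

Base amounts from the schedule: grand theft auto $51,500; armed robbery $175,000; forgery $49,900; third-degree assault $18,400.
Stacking rule: sum of all bases. $51,500 + $175,000 + $49,900 + $18,400 = $294,800.
Net percentage adjustment: −20% −5% +20% +30% = +25%. $294,800 × 1.25 = $368,500.
$368,500 is at or above the $5,000 minimum.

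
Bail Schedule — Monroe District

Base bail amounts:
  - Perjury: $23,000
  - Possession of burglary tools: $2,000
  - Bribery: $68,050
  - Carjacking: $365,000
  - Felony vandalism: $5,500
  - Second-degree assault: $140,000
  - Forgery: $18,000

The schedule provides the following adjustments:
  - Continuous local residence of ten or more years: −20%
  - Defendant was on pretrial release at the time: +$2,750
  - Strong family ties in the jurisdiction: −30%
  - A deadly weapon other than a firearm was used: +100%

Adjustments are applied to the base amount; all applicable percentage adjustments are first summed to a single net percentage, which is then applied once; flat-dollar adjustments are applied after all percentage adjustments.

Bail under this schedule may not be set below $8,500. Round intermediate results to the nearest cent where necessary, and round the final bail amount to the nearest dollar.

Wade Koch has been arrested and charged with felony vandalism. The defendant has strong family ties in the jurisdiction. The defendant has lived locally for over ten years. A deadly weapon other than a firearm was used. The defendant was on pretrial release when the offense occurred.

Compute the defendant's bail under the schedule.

Base amounts from the schedule: felony vandalism $5,500.
Single charge. Combined base = $5,500.
Net percentage adjustment: −20% −30% +100% = +50%. $5,500 × 1.5 = $8,250.
Defendant was on pretrial release at the time (+$2,750 flat): $8,250 + $2,750 = $11,000.
$11,000 is at or above the $8,500 minimum.

$11,000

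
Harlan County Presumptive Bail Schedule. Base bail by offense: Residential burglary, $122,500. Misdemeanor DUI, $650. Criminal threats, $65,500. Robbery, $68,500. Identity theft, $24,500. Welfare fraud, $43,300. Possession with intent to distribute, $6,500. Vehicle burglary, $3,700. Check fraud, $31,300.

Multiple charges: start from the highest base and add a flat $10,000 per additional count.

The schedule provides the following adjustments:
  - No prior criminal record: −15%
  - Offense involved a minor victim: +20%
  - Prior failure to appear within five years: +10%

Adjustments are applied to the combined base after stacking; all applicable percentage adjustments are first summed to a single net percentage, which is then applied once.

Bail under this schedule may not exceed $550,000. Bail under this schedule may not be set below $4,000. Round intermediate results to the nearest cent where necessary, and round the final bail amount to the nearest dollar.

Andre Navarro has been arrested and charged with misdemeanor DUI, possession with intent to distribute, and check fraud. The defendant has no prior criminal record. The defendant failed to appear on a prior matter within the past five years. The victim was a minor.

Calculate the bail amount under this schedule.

Base amounts from the schedule: misdemeanor DUI $650; possession with intent to distribute $6,500; check fraud $31,300.
Stacking rule: highest base plus $10,000 per additional charge. Highest is check fraud at $31,300; 2 additional charges → +$20,000. Combined base = $51,300.
Net percentage adjustment: −15% +20% +10% = +15%. $51,300 × 1.15 = $58,995.
$58,995 is within the $550,000 maximum.
$58,995 is at or above the $4,000 minimum.

$58,995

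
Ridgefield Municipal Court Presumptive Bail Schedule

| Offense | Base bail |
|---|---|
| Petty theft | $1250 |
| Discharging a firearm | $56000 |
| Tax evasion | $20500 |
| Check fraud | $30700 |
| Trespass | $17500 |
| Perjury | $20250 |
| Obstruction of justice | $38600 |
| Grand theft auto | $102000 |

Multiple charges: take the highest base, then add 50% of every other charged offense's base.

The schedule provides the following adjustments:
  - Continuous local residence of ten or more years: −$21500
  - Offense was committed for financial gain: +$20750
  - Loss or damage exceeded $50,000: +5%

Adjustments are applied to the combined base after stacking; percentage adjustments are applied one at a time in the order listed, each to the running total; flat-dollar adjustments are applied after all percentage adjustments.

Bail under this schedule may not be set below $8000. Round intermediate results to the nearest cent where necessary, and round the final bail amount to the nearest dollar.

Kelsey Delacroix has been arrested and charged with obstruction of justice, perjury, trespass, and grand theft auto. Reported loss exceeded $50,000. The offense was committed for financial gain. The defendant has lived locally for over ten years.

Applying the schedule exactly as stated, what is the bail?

$146434

Base amounts from the schedule: obstruction of justice $38600; perjury $20250; trespass $17500; grand theft auto $102000.
Stacking rule: highest base plus 50% of each additional charge. Highest is grand theft auto at $102000. Additional: $38600 × 50% = $19300; $20250 × 50% = $10125; $17500 × 50% = $8750. Combined base = $102000 + $38175 = $140175.
Loss or damage exceeded $50,000 (+5%): $140175 × 1.05 = $147183.75.
Continuous local residence of ten or more years (−$21500 flat): $147183.75 − $21500 = $125683.75.
Offense was committed for financial gain (+$20750 flat): $125683.75 + $20750 = $146433.75.
$146433.75 is at or above the $8000 minimum.
Rounded to the nearest dollar: $146434.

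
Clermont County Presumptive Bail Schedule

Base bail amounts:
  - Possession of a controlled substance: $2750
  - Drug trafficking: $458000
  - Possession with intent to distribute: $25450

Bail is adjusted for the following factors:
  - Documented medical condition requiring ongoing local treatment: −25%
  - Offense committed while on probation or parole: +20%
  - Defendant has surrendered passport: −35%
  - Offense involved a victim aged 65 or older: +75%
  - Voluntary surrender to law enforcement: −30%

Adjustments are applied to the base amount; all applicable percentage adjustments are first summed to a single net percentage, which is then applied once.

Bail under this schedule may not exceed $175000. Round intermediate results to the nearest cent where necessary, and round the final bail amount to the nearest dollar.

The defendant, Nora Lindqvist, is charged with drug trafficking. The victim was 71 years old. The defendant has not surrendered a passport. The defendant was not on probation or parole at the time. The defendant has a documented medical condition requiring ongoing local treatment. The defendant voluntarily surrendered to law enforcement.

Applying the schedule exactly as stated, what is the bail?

Base amounts from the schedule: drug trafficking $458000.
Single charge. Combined base = $458000.
Net percentage adjustment: −25% +75% −30% = +20%. $458000 × 1.2 = $549600.
Result $549600 exceeds the maximum of $175000; bail is capped at $175000.

$175000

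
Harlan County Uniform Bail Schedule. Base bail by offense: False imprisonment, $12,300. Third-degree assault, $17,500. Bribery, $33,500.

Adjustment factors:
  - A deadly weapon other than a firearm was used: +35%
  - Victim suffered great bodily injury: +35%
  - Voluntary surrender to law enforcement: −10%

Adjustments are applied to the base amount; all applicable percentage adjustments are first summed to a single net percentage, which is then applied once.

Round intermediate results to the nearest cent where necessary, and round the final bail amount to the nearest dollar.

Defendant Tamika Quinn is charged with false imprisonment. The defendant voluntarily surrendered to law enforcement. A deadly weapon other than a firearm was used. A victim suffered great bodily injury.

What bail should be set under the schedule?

Base amounts from the schedule: false imprisonment $12,300.
Single charge. Combined base = $12,300.
Net percentage adjustment: +35% +35% −10% = +60%. $12,300 × 1.6 = $19,680.

$19,680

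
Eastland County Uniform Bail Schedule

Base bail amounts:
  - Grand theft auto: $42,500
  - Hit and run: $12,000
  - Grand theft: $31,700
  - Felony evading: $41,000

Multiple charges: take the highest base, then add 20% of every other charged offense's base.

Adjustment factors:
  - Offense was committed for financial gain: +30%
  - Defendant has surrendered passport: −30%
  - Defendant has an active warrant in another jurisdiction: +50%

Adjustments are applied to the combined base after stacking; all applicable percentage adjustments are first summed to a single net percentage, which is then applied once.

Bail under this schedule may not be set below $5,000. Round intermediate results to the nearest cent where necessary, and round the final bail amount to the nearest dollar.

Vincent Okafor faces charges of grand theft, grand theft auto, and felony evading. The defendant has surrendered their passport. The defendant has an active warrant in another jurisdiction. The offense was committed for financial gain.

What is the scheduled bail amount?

Base amounts from the schedule: grand theft $31,700; grand theft auto $42,500; felony evading $41,000.
Stacking rule: highest base plus 20% of each additional charge. Highest is grand theft auto at $42,500. Additional: $31,700 × 20% = $6,340; $41,000 × 20% = $8,200. Combined base = $42,500 + $14,540 = $57,040.
Net percentage adjustment: +30% −30% +50% = +50%. $57,040 × 1.5 = $85,560.
$85,560 is at or above the $5,000 minimum.

$85,560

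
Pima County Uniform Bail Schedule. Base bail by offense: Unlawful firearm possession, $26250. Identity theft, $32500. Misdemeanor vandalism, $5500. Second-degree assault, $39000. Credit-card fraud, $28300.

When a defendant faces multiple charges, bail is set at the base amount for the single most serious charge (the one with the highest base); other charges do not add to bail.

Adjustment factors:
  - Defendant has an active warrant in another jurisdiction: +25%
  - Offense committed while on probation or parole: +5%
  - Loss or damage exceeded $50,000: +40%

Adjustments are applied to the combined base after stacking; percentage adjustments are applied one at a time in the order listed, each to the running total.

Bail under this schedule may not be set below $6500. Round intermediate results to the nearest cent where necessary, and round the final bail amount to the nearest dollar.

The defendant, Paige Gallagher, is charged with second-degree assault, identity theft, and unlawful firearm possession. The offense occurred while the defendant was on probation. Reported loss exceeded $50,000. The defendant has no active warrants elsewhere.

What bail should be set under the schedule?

$57330

Base amounts from the schedule: second-degree assault $39000; identity theft $32500; unlawful firearm possession $26250.
Stacking rule: use the highest base only. Highest is second-degree assault at $39000. Combined base = $39000.
Offense committed while on probation or parole (+5%): $39000 × 1.05 = $40950.
Loss or damage exceeded $50,000 (+40%): $40950 × 1.4 = $57330.
$57330 is at or above the $6500 minimum.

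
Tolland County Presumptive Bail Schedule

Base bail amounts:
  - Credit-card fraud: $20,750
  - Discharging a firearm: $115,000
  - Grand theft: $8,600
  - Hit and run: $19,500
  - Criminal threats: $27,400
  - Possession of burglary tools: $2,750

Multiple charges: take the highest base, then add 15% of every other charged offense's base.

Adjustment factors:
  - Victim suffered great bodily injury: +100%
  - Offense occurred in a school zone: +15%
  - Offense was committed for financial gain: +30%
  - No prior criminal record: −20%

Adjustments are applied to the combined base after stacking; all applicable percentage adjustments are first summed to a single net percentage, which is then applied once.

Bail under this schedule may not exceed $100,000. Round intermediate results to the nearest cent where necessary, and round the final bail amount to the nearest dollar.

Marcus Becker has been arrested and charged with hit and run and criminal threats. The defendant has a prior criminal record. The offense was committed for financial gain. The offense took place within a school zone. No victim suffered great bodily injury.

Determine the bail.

$43,971

Base amounts from the schedule: hit and run $19,500; criminal threats $27,400.
Stacking rule: highest base plus 15% of each additional charge. Highest is criminal threats at $27,400. Additional: $19,500 × 15% = $2,925. Combined base = $27,400 + $2,925 = $30,325.
Net percentage adjustment: +15% +30% = +45%. $30,325 × 1.45 = $43,971.25.
$43,971.25 is within the $100,000 maximum.
Rounded to the nearest dollar: $43,971.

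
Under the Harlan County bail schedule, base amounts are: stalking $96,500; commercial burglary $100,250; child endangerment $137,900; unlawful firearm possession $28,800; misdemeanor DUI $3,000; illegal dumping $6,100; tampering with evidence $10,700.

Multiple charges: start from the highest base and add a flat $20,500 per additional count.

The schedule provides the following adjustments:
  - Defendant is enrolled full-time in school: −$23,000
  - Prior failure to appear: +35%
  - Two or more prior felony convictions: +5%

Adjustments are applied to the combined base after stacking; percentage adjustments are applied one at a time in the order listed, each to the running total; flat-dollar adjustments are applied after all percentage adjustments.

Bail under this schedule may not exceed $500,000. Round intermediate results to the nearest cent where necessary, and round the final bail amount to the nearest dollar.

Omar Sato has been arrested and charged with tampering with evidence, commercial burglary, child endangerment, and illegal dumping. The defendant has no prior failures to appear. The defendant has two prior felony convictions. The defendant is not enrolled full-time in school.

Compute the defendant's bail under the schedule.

$209,370

Base amounts from the schedule: tampering with evidence $10,700; commercial burglary $100,250; child endangerment $137,900; illegal dumping $6,100.
Stacking rule: highest base plus $20,500 per additional charge. Highest is child endangerment at $137,900; 3 additional charges → +$61,500. Combined base = $199,400.
Two or more prior felony convictions (+5%): $199,400 × 1.05 = $209,370.
$209,370 is within the $500,000 maximum.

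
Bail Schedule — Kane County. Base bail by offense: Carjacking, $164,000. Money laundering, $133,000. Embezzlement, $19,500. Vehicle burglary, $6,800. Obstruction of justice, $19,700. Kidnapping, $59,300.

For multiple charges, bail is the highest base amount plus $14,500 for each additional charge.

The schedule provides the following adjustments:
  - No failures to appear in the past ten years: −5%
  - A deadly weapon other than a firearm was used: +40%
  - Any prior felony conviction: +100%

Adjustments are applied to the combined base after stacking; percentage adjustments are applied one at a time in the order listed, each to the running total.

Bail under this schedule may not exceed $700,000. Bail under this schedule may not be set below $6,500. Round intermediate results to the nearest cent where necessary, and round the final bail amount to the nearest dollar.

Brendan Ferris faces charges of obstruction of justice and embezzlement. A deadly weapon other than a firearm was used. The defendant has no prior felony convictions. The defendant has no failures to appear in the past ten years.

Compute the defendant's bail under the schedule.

Base amounts from the schedule: obstruction of justice $19,700; embezzlement $19,500.
Stacking rule: highest base plus $14,500 per additional charge. Highest is obstruction of justice at $19,700; 1 additional charge → +$14,500. Combined base = $34,200.
No failures to appear in the past ten years (−5%): $34,200 × 0.95 = $32,490.
A deadly weapon other than a firearm was used (+40%): $32,490 × 1.4 = $45,486.
$45,486 is within the $700,000 maximum.
$45,486 is at or above the $6,500 minimum.

$45,486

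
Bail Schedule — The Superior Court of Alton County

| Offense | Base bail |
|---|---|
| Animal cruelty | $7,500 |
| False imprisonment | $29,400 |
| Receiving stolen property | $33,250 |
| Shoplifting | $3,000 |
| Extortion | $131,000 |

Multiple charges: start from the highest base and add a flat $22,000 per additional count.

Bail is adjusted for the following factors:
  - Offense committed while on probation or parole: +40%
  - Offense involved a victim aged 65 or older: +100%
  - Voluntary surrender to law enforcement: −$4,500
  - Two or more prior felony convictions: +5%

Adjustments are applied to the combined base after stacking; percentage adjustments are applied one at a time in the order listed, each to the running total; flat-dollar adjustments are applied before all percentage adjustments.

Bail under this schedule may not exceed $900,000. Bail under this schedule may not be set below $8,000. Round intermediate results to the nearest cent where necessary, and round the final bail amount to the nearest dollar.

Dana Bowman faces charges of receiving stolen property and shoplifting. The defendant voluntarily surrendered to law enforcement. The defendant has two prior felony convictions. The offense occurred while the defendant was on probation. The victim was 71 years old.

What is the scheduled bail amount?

$149,205

Base amounts from the schedule: receiving stolen property $33,250; shoplifting $3,000.
Stacking rule: highest base plus $22,000 per additional charge. Highest is receiving stolen property at $33,250; 1 additional charge → +$22,000. Combined base = $55,250.
Voluntary surrender to law enforcement (−$4,500 flat): $55,250 − $4,500 = $50,750.
Offense committed while on probation or parole (+40%): $50,750 × 1.4 = $71,050.
Offense involved a victim aged 65 or older (+100%): $71,050 × 2 = $142,100.
Two or more prior felony convictions (+5%): $142,100 × 1.05 = $149,205.
$149,205 is within the $900,000 maximum.
$149,205 is at or above the $8,000 minimum.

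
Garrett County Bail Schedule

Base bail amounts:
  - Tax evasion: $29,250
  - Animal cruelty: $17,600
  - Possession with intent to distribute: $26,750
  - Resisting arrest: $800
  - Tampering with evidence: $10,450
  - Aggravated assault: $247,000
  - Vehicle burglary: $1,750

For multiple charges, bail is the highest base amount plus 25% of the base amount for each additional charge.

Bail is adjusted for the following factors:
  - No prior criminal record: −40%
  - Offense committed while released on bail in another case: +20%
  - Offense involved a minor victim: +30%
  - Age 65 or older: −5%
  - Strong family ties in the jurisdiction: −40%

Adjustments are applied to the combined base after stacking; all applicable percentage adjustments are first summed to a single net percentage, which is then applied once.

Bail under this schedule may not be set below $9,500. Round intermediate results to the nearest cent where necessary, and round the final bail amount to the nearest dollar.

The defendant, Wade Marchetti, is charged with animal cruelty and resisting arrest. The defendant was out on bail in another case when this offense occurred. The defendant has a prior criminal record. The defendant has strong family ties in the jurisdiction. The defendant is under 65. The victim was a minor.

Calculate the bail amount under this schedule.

$19,580

Base amounts from the schedule: animal cruelty $17,600; resisting arrest $800.
Stacking rule: highest base plus 25% of each additional charge. Highest is animal cruelty at $17,600. Additional: $800 × 25% = $200. Combined base = $17,600 + $200 = $17,800.
Net percentage adjustment: +20% +30% −40% = +10%. $17,800 × 1.1 = $19,580.
$19,580 is at or above the $9,500 minimum.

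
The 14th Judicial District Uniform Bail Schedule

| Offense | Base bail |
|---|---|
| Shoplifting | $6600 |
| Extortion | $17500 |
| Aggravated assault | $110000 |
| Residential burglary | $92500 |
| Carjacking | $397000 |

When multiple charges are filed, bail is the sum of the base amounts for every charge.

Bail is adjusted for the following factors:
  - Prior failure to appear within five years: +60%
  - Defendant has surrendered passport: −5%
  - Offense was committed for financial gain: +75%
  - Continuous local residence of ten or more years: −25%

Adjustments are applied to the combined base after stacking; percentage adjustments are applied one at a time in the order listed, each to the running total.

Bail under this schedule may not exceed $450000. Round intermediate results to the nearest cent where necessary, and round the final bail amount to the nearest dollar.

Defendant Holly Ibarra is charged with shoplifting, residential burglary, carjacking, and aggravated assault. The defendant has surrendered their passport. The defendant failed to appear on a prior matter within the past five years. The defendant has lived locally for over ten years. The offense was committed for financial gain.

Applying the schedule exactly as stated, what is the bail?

Base amounts from the schedule: shoplifting $6600; residential burglary $92500; carjacking $397000; aggravated assault $110000.
Stacking rule: sum of all bases. $6600 + $92500 + $397000 + $110000 = $606100.
Prior failure to appear within five years (+60%): $606100 × 1.6 = $969760.
Defendant has surrendered passport (−5%): $969760 × 0.95 = $921272.
Offense was committed for financial gain (+75%): $921272 × 1.75 = $1612226.
Continuous local residence of ten or more years (−25%): $1612226 × 0.75 = $1209169.50.
Result $1209169.50 exceeds the maximum of $450000; bail is capped at $450000.

$450000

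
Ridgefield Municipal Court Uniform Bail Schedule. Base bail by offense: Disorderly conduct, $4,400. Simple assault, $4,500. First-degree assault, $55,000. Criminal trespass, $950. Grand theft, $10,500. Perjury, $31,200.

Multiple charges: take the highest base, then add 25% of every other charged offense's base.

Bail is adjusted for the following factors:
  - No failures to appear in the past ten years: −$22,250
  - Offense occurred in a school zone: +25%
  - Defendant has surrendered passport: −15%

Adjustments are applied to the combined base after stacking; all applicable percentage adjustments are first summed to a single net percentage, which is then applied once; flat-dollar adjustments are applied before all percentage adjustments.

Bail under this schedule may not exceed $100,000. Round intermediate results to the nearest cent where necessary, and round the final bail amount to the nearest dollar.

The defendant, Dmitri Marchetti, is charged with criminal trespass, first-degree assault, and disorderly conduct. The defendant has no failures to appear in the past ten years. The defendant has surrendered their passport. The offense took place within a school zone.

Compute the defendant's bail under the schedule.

$37,496

Base amounts from the schedule: criminal trespass $950; first-degree assault $55,000; disorderly conduct $4,400.
Stacking rule: highest base plus 25% of each additional charge. Highest is first-degree assault at $55,000. Additional: $950 × 25% = $237.50; $4,400 × 25% = $1,100. Combined base = $55,000 + $1,337.50 = $56,337.50.
No failures to appear in the past ten years (−$22,250 flat): $56,337.50 − $22,250 = $34,087.50.
Net percentage adjustment: +25% −15% = +10%. $34,087.50 × 1.1 = $37,496.25.
$37,496.25 is within the $100,000 maximum.
Rounded to the nearest dollar: $37,496.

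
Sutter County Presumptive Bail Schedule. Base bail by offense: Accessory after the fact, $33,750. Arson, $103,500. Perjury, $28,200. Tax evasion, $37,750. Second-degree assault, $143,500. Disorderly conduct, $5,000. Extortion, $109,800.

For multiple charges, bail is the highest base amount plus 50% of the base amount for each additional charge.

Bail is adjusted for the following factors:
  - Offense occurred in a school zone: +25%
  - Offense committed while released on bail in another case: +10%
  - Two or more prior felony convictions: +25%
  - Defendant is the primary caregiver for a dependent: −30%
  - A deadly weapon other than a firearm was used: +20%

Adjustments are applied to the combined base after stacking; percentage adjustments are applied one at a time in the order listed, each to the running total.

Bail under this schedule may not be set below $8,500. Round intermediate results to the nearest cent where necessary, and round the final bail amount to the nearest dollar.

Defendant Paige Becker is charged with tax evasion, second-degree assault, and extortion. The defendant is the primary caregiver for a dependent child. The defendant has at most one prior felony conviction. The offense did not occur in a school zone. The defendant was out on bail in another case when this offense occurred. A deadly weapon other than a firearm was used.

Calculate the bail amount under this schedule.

Base amounts from the schedule: tax evasion $37,750; second-degree assault $143,500; extortion $109,800.
Stacking rule: highest base plus 50% of each additional charge. Highest is second-degree assault at $143,500. Additional: $37,750 × 50% = $18,875; $109,800 × 50% = $54,900. Combined base = $143,500 + $73,775 = $217,275.
Offense committed while released on bail in another case (+10%): $217,275 × 1.1 = $239,002.50.
Defendant is the primary caregiver for a dependent (−30%): $239,002.50 × 0.7 = $167,301.75.
A deadly weapon other than a firearm was used (+20%): $167,301.75 × 1.2 = $200,762.10.
$200,762.10 is at or above the $8,500 minimum.
Rounded to the nearest dollar: $200,762.

$200,762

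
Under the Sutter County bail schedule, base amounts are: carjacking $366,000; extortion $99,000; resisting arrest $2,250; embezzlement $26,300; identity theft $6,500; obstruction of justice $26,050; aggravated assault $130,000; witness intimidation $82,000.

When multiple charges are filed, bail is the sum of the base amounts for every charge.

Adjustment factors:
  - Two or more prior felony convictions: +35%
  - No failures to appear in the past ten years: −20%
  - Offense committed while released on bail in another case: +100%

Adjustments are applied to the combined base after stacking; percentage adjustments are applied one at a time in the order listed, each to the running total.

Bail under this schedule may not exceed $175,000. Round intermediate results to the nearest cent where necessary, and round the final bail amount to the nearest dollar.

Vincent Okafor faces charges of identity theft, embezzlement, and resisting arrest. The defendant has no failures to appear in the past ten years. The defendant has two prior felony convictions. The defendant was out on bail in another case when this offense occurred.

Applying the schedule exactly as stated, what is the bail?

Base amounts from the schedule: identity theft $6,500; embezzlement $26,300; resisting arrest $2,250.
Stacking rule: sum of all bases. $6,500 + $26,300 + $2,250 = $35,050.
Two or more prior felony convictions (+35%): $35,050 × 1.35 = $47,317.50.
No failures to appear in the past ten years (−20%): $47,317.50 × 0.8 = $37,854.
Offense committed while released on bail in another case (+100%): $37,854 × 2 = $75,708.
$75,708 is within the $175,000 maximum.

$75,708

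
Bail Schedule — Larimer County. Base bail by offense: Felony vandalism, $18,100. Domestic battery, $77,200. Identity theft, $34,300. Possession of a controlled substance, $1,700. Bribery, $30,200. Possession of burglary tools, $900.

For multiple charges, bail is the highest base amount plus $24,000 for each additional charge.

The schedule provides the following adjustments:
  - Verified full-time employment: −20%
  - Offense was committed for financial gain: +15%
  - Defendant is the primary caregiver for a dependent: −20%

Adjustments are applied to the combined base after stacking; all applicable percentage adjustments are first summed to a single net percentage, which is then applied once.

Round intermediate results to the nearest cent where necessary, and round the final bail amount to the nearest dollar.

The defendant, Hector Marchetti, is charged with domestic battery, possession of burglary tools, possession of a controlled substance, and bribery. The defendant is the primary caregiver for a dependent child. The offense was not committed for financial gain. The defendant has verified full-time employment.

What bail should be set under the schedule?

$89,520

Base amounts from the schedule: domestic battery $77,200; possession of burglary tools $900; possession of a controlled substance $1,700; bribery $30,200.
Stacking rule: highest base plus $24,000 per additional charge. Highest is domestic battery at $77,200; 3 additional charges → +$72,000. Combined base = $149,200.
Net percentage adjustment: −20% −20% = −40%. $149,200 × 0.6 = $89,520.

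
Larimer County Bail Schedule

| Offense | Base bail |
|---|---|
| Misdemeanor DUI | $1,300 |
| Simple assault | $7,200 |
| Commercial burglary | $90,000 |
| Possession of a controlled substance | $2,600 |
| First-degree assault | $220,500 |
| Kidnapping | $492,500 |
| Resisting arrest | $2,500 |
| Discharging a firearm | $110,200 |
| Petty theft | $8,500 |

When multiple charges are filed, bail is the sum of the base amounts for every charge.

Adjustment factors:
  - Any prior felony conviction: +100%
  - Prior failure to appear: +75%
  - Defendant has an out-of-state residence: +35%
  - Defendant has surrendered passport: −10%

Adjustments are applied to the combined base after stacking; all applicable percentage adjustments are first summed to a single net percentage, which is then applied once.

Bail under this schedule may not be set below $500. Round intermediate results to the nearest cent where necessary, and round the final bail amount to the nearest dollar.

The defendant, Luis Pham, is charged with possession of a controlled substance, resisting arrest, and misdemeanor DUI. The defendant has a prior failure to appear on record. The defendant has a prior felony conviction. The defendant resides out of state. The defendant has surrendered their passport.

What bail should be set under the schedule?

Base amounts from the schedule: possession of a controlled substance $2,600; resisting arrest $2,500; misdemeanor DUI $1,300.
Stacking rule: sum of all bases. $2,600 + $2,500 + $1,300 = $6,400.
Net percentage adjustment: +100% +75% +35% −10% = +200%. $6,400 × 3 = $19,200.
$19,200 is at or above the $500 minimum.

$19,200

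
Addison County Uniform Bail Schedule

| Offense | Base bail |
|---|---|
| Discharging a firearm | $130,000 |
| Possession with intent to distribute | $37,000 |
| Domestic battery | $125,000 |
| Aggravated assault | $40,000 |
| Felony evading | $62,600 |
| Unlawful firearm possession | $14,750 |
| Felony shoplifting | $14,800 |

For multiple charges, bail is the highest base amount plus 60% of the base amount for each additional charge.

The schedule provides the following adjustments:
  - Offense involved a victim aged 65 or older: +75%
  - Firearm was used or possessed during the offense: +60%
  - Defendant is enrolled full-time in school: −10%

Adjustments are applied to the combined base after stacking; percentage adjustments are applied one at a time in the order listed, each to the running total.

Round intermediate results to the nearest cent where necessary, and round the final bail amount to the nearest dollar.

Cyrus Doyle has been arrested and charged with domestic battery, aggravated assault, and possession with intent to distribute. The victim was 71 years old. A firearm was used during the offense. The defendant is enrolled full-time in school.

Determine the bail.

$431,424

Base amounts from the schedule: domestic battery $125,000; aggravated assault $40,000; possession with intent to distribute $37,000.
Stacking rule: highest base plus 60% of each additional charge. Highest is domestic battery at $125,000. Additional: $40,000 × 60% = $24,000; $37,000 × 60% = $22,200. Combined base = $125,000 + $46,200 = $171,200.
Offense involved a victim aged 65 or older (+75%): $171,200 × 1.75 = $299,600.
Firearm was used or possessed during the offense (+60%): $299,600 × 1.6 = $479,360.
Defendant is enrolled full-time in school (−10%): $479,360 × 0.9 = $431,424.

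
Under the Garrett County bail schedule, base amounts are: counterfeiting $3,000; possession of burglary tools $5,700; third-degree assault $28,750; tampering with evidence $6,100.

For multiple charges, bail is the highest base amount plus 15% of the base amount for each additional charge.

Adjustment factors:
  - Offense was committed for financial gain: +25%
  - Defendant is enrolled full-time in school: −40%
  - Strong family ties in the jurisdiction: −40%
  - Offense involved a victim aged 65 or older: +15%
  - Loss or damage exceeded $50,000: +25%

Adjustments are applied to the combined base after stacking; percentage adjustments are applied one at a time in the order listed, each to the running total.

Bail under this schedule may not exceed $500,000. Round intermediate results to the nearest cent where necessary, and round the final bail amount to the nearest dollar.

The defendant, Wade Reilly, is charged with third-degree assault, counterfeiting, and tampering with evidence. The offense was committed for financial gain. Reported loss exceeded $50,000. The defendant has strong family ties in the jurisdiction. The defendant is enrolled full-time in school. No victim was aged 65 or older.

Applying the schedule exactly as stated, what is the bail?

Base amounts from the schedule: third-degree assault $28,750; counterfeiting $3,000; tampering with evidence $6,100.
Stacking rule: highest base plus 15% of each additional charge. Highest is third-degree assault at $28,750. Additional: $3,000 × 15% = $450; $6,100 × 15% = $915. Combined base = $28,750 + $1,365 = $30,115.
Offense was committed for financial gain (+25%): $30,115 × 1.25 = $37,643.75.
Defendant is enrolled full-time in school (−40%): $37,643.75 × 0.6 = $22,586.25.
Strong family ties in the jurisdiction (−40%): $22,586.25 × 0.6 = $13,551.75.
Loss or damage exceeded $50,000 (+25%): $13,551.75 × 1.25 = $16,939.69.
$16,939.69 is within the $500,000 maximum.
Rounded to the nearest dollar: $16,940.

$16,940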